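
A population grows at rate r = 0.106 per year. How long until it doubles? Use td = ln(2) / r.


td = ln(2) / 0.106 = 0.693147 / 0.106 = 6.53912 ≈ 6.5 years

6.5 years


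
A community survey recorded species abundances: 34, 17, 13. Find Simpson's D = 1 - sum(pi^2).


Total N = 34 + 17 + 13 = 64
Per-species terms:
  p = 34/64 = 0.531250; p^2 = 0.531250^2 = 0.282227
  p = 17/64 = 0.265625; p^2 = 0.265625^2 = 0.070557
  p = 13/64 = 0.203125; p^2 = 0.203125^2 = 0.041260
sum(p^2) = 0.282227 + 0.070557 + 0.041260 = 0.394044
D = 1 - 0.394044 = 0.605956 ≈ 0.6060

0.6060


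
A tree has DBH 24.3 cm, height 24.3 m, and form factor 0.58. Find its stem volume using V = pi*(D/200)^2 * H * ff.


(D/200)^2 = (24.3/200)^2 = 0.1215^2 = 0.01476225
BA = 3.141593 * 0.01476225 = 0.0463770 m^2
V = 0.0463770 * 24.3 * 0.58 = 0.653637 ≈ 0.654 m^3

0.654 m^3


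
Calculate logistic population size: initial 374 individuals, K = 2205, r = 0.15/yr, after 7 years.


(K - N0)/N0 = (2205 - 374)/374 = 1831/374 = 4.89572
r*t = 0.15 * 7 = 1.05; exp(-1.05) = 0.349938
4.89572 * 0.349938 = 1.71320
1 + 1.71320 = 2.71320
N = 2205 / 2.71320 = 812.693 ≈ 813

813


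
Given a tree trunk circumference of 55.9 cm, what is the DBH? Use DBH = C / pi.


DBH = C / pi = 55.9 / 3.141593 = 17.7935 ≈ 17.79 cm

17.79 cm


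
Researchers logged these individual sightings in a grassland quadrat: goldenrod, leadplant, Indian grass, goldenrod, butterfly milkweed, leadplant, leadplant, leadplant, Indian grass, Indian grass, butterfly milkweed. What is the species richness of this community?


Total individuals logged = 11
Distinct species (count of individuals): goldenrod (2), leadplant (4), Indian grass (3), butterfly milkweed (2)
Species richness = number of distinct species = 4

4


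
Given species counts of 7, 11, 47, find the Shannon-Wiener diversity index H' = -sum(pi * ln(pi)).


Total N = 7 + 11 + 47 = 65
Per-species terms:
  p = 7/65 = 0.107692; ln(p) = -2.228480; p*ln(p) = 0.107692 * (-2.228480) = -0.239989
  p = 11/65 = 0.169231; ln(p) = -1.776491; p*ln(p) = 0.169231 * (-1.776491) = -0.300637
  p = 47/65 = 0.723077; ln(p) = -0.324240; p*ln(p) = 0.723077 * (-0.324240) = -0.234450
sum(p*ln(p)) = (-0.239989) + (-0.300637) + (-0.234450) = -0.775076
H' = -(-0.775076) = 0.775076 ≈ 0.7751

0.7751


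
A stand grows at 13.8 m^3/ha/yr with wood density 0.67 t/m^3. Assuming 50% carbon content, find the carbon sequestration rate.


C = 13.8 * 0.67 * 0.5 = 4.623 ≈ 4.62 t C/ha/yr

4.62 t C/ha/yr


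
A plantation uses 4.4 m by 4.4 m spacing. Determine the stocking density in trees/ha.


N = 10000 / 4.4^2 = 10000 / 19.36 = 516.529 ≈ 517 trees/ha

517 trees/ha


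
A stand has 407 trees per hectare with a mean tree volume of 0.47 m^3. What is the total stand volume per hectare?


V_stand = 407 * 0.47 = 191.29 ≈ 191.3 m^3/ha

191.3 m^3/ha


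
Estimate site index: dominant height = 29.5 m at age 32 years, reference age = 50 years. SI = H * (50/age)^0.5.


50/32 = 1.56250
(1.56250)^0.5 = 1.25000
SI = 29.5 * 1.25000 = 36.8750 ≈ 36.9 m

36.9 m


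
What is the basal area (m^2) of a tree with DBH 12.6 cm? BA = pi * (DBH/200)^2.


D/200 = 12.6/200 = 0.063 m
(D/200)^2 = 0.063^2 = 0.003969
BA = 3.141593 * 0.003969 = 0.0124690 ≈ 0.0125 m^2

0.0125 m^2


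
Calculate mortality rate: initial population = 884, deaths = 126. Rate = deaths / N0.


Mortality rate = 126 / 884 = 0.142534 ≈ 0.1425

0.1425


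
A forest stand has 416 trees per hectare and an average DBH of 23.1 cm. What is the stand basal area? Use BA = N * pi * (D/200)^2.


(D/200)^2 = (23.1/200)^2 = 0.1155^2 = 0.01334025
Individual BA = 3.141593 * 0.01334025 = 0.0419096 m^2
Stand BA = 416 * 0.0419096 = 17.4344 ≈ 17.43 m^2/ha

17.43 m^2/ha


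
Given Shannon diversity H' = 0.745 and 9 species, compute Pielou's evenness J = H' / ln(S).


ln(9) = 2.19722
J = H' / ln(S) = 0.745 / 2.19722 = 0.339065 ≈ 0.3391

0.3391


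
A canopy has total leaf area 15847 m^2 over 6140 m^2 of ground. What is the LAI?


LAI = 15847 / 6140 = 2.5809 ≈ 2.58

2.58


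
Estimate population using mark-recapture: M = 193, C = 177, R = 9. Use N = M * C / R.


N = M * C / R = 193 * 177 / 9 = 34161 / 9 = 3795.67 ≈ 3796

3796 individuals


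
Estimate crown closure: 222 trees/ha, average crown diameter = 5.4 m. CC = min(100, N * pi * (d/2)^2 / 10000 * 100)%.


(d/2)^2 = (5.4/2)^2 = 2.7^2 = 7.29
Crown area = 3.141593 * 7.29 = 22.9022 m^2
N * area / 10000 * 100 = 222 * 22.9022 / 10000 * 100 = 50.8429
CC = min(100, 50.8429) = 50.8429 ≈ 50.8%

50.8%


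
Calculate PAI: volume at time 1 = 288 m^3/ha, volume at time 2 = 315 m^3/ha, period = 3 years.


PAI = (V2 - V1) / period = (315 - 288) / 3 = 27 / 3 = 9.00 m^3/ha/yr

9.00 m^3/ha/yr


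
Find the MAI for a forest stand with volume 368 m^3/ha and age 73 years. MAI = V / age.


MAI = 368 / 73 = 5.0411 ≈ 5.04 m^3/ha/yr

5.04 m^3/ha/yr


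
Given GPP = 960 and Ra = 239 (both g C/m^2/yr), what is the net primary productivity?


NPP = GPP - Ra = 960 - 239 = 721 g C/m^2/yr

721 g C/m^2/yr


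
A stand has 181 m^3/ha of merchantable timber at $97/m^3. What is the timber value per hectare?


Value = 181 * 97 = $17557/ha

$17557/ha


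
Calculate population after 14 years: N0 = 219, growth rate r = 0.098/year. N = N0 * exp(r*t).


r*t = 0.098 * 14 = 1.372
exp(1.372) = 3.94323
N = 219 * 3.94323 = 863.567 ≈ 864

864


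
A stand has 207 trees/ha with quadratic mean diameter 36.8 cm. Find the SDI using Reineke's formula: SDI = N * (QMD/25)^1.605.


QMD/25 = 36.8/25 = 1.472
(1.472)^1.605 = exp(1.605 * ln(1.472)) = exp(1.605 * 0.386622) = exp(0.620528) = 1.85991
SDI = 207 * 1.85991 = 385.001 ≈ 385

385


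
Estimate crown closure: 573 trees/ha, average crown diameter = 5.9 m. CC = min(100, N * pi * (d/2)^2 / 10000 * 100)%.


(d/2)^2 = (5.9/2)^2 = 2.95^2 = 8.7025
Crown area = 3.141593 * 8.7025 = 27.3397 m^2
N * area / 10000 * 100 = 573 * 27.3397 / 10000 * 100 = 156.656
CC = min(100, 156.656) = 100%

100%


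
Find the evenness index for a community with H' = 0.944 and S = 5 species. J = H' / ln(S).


ln(5) = 1.60944
J = H' / ln(S) = 0.944 / 1.60944 = 0.586539 ≈ 0.5865

0.5865


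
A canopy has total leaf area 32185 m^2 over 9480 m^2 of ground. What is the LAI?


LAI = 32185 / 9480 = 3.3950 ≈ 3.40

3.40


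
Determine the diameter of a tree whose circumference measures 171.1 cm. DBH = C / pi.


DBH = C / pi = 171.1 / 3.141593 = 54.4628 ≈ 54.46 cm

54.46 cm


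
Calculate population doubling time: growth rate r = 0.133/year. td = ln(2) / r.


td = ln(2) / 0.133 = 0.693147 / 0.133 = 5.21163 ≈ 5.2 years

5.2 years


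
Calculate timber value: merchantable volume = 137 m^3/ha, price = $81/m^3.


Value = 137 * 81 = $11097/ha

$11097/ha


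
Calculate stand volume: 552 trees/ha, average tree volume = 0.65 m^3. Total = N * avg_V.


V_stand = 552 * 0.65 = 358.8 m^3/ha

358.8 m^3/ha


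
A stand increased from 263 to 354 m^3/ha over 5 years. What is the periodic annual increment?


PAI = (V2 - V1) / period = (354 - 263) / 5 = 91 / 5 = 18.20 m^3/ha/yr

18.20 m^3/ha/yr


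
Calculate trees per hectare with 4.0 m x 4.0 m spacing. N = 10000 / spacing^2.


N = 10000 / 4.0^2 = 10000 / 16 = 625.000 ≈ 625 trees/ha

625 trees/ha


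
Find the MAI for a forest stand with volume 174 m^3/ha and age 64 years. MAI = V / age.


MAI = 174 / 64 = 2.7188 ≈ 2.72 m^3/ha/yr

2.72 m^3/ha/yr


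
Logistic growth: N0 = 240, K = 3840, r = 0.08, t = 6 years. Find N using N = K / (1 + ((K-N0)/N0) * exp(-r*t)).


(K - N0)/N0 = (3840 - 240)/240 = 3600/240 = 15.0000
r*t = 0.08 * 6 = 0.48; exp(-0.48) = 0.618783
15.0000 * 0.618783 = 9.28175
1 + 9.28175 = 10.2818
N = 3840 / 10.2818 = 373.475 ≈ 373

373


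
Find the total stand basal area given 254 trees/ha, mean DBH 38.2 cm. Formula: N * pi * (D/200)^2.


(D/200)^2 = (38.2/200)^2 = 0.191^2 = 0.036481
Individual BA = 3.141593 * 0.036481 = 0.114608 m^2
Stand BA = 254 * 0.114608 = 29.1104 ≈ 29.11 m^2/ha

29.11 m^2/ha


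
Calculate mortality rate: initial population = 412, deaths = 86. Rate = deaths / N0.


Mortality rate = 86 / 412 = 0.208738 ≈ 0.2087

0.2087


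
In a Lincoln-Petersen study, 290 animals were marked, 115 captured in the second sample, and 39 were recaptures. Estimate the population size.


N = M * C / R = 290 * 115 / 39 = 33350 / 39 = 855.13 ≈ 855

855 individuals


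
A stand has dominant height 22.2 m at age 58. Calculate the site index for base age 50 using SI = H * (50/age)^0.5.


50/58 = 0.862069
(0.862069)^0.5 = 0.928477
SI = 22.2 * 0.928477 = 20.6122 ≈ 20.6 m

20.6 m


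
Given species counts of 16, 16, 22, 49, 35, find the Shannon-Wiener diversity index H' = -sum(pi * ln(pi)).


Total N = 16 + 16 + 22 + 49 + 35 = 138
Per-species terms:
  p = 16/138 = 0.115942; ln(p) = -2.154665; p*ln(p) = 0.115942 * (-2.154665) = -0.249816
  p = 16/138 = 0.115942; ln(p) = -2.154665; p*ln(p) = 0.115942 * (-2.154665) = -0.249816
  p = 22/138 = 0.159420; ln(p) = -1.836213; p*ln(p) = 0.159420 * (-1.836213) = -0.292729
  p = 49/138 = 0.355072; ln(p) = -1.035435; p*ln(p) = 0.355072 * (-1.035435) = -0.367654
  p = 35/138 = 0.253623; ln(p) = -1.371906; p*ln(p) = 0.253623 * (-1.371906) = -0.347947
sum(p*ln(p)) = (-0.249816) + (-0.249816) + (-0.292729) + (-0.367654) + (-0.347947) = -1.507962
H' = -(-1.507962) = 1.507962 ≈ 1.5080

1.5080


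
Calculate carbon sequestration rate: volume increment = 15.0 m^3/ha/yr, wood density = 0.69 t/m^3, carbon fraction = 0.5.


C = 15.0 * 0.69 * 0.5 = 5.175 ≈ 5.18 t C/ha/yr

5.18 t C/ha/yr


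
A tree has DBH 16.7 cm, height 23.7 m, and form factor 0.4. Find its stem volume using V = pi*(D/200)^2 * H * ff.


(D/200)^2 = (16.7/200)^2 = 0.0835^2 = 0.00697225
BA = 3.141593 * 0.00697225 = 0.0219040 m^2
V = 0.0219040 * 23.7 * 0.4 = 0.207650 ≈ 0.208 m^3

0.208 m^3


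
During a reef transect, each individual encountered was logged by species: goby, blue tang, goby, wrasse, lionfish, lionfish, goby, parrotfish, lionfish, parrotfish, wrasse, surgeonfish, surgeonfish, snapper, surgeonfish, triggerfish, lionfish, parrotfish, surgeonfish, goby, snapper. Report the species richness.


Total individuals logged = 21
Distinct species (count of individuals): goby (4), blue tang (1), wrasse (2), lionfish (4), parrotfish (3), surgeonfish (4), snapper (2), triggerfish (1)
Species richness = number of distinct species = 8

8


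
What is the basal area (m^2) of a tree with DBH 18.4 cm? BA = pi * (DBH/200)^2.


D/200 = 18.4/200 = 0.092 m
(D/200)^2 = 0.092^2 = 0.008464
BA = 3.141593 * 0.008464 = 0.0265904 ≈ 0.0266 m^2

0.0266 m^2


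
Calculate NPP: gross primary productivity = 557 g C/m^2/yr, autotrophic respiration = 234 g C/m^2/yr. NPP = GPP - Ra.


NPP = GPP - Ra = 557 - 234 = 323 g C/m^2/yr

323 g C/m^2/yr


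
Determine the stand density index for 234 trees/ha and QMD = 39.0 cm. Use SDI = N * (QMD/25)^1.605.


QMD/25 = 39.0/25 = 1.56
(1.56)^1.605 = exp(1.605 * ln(1.56)) = exp(1.605 * 0.444686) = exp(0.713721) = 2.04157
SDI = 234 * 2.04157 = 477.727 ≈ 478

478


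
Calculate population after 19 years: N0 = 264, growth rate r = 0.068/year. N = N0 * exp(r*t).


r*t = 0.068 * 19 = 1.292
exp(1.292) = 3.64006
N = 264 * 3.64006 = 960.976 ≈ 961

961


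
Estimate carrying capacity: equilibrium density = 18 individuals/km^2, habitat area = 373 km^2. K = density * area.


K = 18 * 373 = 6714 individuals

6714 individuals


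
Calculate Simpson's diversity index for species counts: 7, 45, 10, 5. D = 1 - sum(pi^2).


Total N = 7 + 45 + 10 + 5 = 67
Per-species terms:
  p = 7/67 = 0.104478; p^2 = 0.104478^2 = 0.010916
  p = 45/67 = 0.671642; p^2 = 0.671642^2 = 0.451103
  p = 10/67 = 0.149254; p^2 = 0.149254^2 = 0.022277
  p = 5/67 = 0.074627; p^2 = 0.074627^2 = 0.005569
sum(p^2) = 0.010916 + 0.451103 + 0.022277 + 0.005569 = 0.489865
D = 1 - 0.489865 = 0.510135 ≈ 0.5101

0.5101


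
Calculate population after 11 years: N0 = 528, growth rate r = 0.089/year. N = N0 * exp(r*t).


r*t = 0.089 * 11 = 0.979
exp(0.979) = 2.66179
N = 528 * 2.66179 = 1405.43 ≈ 1405

1405


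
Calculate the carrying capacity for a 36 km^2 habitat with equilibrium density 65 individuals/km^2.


K = 65 * 36 = 2340 individuals

2340 individuals


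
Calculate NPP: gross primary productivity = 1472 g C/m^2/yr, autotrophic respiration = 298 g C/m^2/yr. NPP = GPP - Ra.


NPP = GPP - Ra = 1472 - 298 = 1174 g C/m^2/yr

1174 g C/m^2/yr


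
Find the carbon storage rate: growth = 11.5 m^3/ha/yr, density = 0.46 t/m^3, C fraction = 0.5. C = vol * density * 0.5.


C = 11.5 * 0.46 * 0.5 = 2.645 ≈ 2.65 t C/ha/yr

2.65 t C/ha/yr


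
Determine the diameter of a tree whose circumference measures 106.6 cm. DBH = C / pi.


DBH = C / pi = 106.6 / 3.141593 = 33.9318 ≈ 33.93 cm

33.93 cm


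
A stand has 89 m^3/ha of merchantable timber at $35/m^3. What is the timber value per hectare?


Value = 89 * 35 = $3115/ha

$3115/ha


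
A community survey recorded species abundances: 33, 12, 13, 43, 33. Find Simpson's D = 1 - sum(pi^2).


Total N = 33 + 12 + 13 + 43 + 33 = 134
Per-species terms:
  p = 33/134 = 0.246269; p^2 = 0.246269^2 = 0.060648
  p = 12/134 = 0.089552; p^2 = 0.089552^2 = 0.008020
  p = 13/134 = 0.097015; p^2 = 0.097015^2 = 0.009412
  p = 43/134 = 0.320896; p^2 = 0.320896^2 = 0.102974
  p = 33/134 = 0.246269; p^2 = 0.246269^2 = 0.060648
sum(p^2) = 0.060648 + 0.008020 + 0.009412 + 0.102974 + 0.060648 = 0.241702
D = 1 - 0.241702 = 0.758298 ≈ 0.7583

0.7583


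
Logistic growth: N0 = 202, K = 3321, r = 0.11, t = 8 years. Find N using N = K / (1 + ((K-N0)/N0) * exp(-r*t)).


(K - N0)/N0 = (3321 - 202)/202 = 3119/202 = 15.4406
r*t = 0.11 * 8 = 0.88; exp(-0.88) = 0.414783
15.4406 * 0.414783 = 6.40450
1 + 6.40450 = 7.40450
N = 3321 / 7.40450 = 448.511 ≈ 449

449


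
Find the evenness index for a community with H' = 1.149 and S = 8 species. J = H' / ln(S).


ln(8) = 2.07944
J = H' / ln(S) = 1.149 / 2.07944 = 0.552553 ≈ 0.5526

0.5526


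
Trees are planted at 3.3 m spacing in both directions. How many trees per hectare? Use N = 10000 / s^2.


N = 10000 / 3.3^2 = 10000 / 10.89 = 918.274 ≈ 918 trees/ha

918 trees/ha


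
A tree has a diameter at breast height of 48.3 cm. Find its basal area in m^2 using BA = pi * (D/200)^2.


D/200 = 48.3/200 = 0.2415 m
(D/200)^2 = 0.2415^2 = 0.05832225
BA = 3.141593 * 0.05832225 = 0.183225 ≈ 0.1832 m^2

0.1832 m^2


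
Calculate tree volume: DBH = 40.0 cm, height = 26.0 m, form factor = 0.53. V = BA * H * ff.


(D/200)^2 = (40.0/200)^2 = 0.2^2 = 0.04
BA = 3.141593 * 0.04 = 0.125664 m^2
V = 0.125664 * 26.0 * 0.53 = 1.73165 ≈ 1.732 m^3

1.732 m^3


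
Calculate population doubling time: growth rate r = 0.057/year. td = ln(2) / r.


td = ln(2) / 0.057 = 0.693147 / 0.057 = 12.1605 ≈ 12.2 years

12.2 years


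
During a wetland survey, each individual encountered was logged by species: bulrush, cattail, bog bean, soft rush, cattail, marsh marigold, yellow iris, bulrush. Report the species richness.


Total individuals logged = 8
Distinct species (count of individuals): bulrush (2), cattail (2), bog bean (1), soft rush (1), marsh marigold (1), yellow iris (1)
Species richness = number of distinct species = 6

6


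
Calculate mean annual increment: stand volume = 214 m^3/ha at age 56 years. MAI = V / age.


MAI = 214 / 56 = 3.8214 ≈ 3.82 m^3/ha/yr

3.82 m^3/ha/yr


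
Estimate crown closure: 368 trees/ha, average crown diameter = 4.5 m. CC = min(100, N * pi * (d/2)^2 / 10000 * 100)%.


(d/2)^2 = (4.5/2)^2 = 2.25^2 = 5.0625
Crown area = 3.141593 * 5.0625 = 15.9043 m^2
N * area / 10000 * 100 = 368 * 15.9043 / 10000 * 100 = 58.5278
CC = min(100, 58.5278) = 58.5278 ≈ 58.5%

58.5%


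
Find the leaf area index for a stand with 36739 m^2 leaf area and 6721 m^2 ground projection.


LAI = 36739 / 6721 = 5.4663 ≈ 5.47

5.47


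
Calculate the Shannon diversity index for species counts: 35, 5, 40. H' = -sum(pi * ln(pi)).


Total N = 35 + 5 + 40 = 80
Per-species terms:
  p = 35/80 = 0.437500; ln(p) = -0.826679; p*ln(p) = 0.437500 * (-0.826679) = -0.361672
  p = 5/80 = 0.062500; ln(p) = -2.772589; p*ln(p) = 0.062500 * (-2.772589) = -0.173287
  p = 40/80 = 0.500000; ln(p) = -0.693147; p*ln(p) = 0.500000 * (-0.693147) = -0.346574
sum(p*ln(p)) = (-0.361672) + (-0.173287) + (-0.346574) = -0.881533
H' = -(-0.881533) = 0.881533 ≈ 0.8815

0.8815


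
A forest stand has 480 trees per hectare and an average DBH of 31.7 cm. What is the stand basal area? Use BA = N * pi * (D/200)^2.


(D/200)^2 = (31.7/200)^2 = 0.1585^2 = 0.02512225
Individual BA = 3.141593 * 0.02512225 = 0.0789239 m^2
Stand BA = 480 * 0.0789239 = 37.8835 ≈ 37.88 m^2/ha

37.88 m^2/ha


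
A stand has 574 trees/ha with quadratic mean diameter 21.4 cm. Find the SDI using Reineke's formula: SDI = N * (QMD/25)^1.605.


QMD/25 = 21.4/25 = 0.856
(0.856)^1.605 = exp(1.605 * ln(0.856)) = exp(1.605 * (-0.155485)) = exp(-0.249553) = 0.779149
SDI = 574 * 0.779149 = 447.232 ≈ 447

447


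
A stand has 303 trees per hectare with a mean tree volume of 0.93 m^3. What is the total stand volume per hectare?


V_stand = 303 * 0.93 = 281.79 ≈ 281.8 m^3/ha

281.8 m^3/ha


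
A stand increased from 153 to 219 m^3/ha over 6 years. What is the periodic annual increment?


PAI = (V2 - V1) / period = (219 - 153) / 6 = 66 / 6 = 11.00 m^3/ha/yr

11.00 m^3/ha/yr


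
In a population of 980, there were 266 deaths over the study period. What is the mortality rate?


Mortality rate = 266 / 980 = 0.271429 ≈ 0.2714

0.2714


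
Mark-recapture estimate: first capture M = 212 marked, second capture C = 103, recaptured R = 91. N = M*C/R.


N = M * C / R = 212 * 103 / 91 = 21836 / 91 = 239.96 ≈ 240

240 individuals


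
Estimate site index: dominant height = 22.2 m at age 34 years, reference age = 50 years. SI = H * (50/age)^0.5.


50/34 = 1.47059
(1.47059)^0.5 = 1.21268
SI = 22.2 * 1.21268 = 26.9215 ≈ 26.9 m

26.9 m


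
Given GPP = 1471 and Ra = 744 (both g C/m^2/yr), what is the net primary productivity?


NPP = GPP - Ra = 1471 - 744 = 727 g C/m^2/yr

727 g C/m^2/yr


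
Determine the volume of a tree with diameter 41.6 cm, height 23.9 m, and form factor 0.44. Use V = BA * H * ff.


(D/200)^2 = (41.6/200)^2 = 0.208^2 = 0.043264
BA = 3.141593 * 0.043264 = 0.135918 m^2
V = 0.135918 * 23.9 * 0.44 = 1.42931 ≈ 1.429 m^3

1.429 m^3


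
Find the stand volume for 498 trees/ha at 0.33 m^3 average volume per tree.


V_stand = 498 * 0.33 = 164.34 ≈ 164.3 m^3/ha

164.3 m^3/ha


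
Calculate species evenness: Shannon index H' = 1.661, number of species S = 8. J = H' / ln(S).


ln(8) = 2.07944
J = H' / ln(S) = 1.661 / 2.07944 = 0.798773 ≈ 0.7988

0.7988


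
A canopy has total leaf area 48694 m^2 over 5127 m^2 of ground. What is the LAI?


LAI = 48694 / 5127 = 9.4976 ≈ 9.50

9.50


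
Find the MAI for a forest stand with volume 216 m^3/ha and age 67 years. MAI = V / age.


MAI = 216 / 67 = 3.2239 ≈ 3.22 m^3/ha/yr

3.22 m^3/ha/yr


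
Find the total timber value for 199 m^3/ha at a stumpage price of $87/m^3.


Value = 199 * 87 = $17313/ha

$17313/ha


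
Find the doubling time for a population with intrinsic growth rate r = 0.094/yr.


td = ln(2) / 0.094 = 0.693147 / 0.094 = 7.37390 ≈ 7.4 years

7.4 years


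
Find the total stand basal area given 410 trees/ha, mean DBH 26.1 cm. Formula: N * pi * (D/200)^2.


(D/200)^2 = (26.1/200)^2 = 0.1305^2 = 0.01703025
Individual BA = 3.141593 * 0.01703025 = 0.0535021 m^2
Stand BA = 410 * 0.0535021 = 21.9359 ≈ 21.94 m^2/ha

21.94 m^2/ha


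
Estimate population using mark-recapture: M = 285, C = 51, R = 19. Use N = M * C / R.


N = M * C / R = 285 * 51 / 19 = 14535 / 19 = 765

765 individuals


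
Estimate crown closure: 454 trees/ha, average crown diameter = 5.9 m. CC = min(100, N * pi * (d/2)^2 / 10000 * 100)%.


(d/2)^2 = (5.9/2)^2 = 2.95^2 = 8.7025
Crown area = 3.141593 * 8.7025 = 27.3397 m^2
N * area / 10000 * 100 = 454 * 27.3397 / 10000 * 100 = 124.122
CC = min(100, 124.122) = 100%

100%


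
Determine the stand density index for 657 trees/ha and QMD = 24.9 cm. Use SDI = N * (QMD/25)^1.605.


QMD/25 = 24.9/25 = 0.996
(0.996)^1.605 = exp(1.605 * ln(0.996)) = exp(1.605 * (-0.00400802)) = exp(-0.00643287) = 0.993588
SDI = 657 * 0.993588 = 652.787 ≈ 653

653


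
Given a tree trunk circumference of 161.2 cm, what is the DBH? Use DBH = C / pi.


DBH = C / pi = 161.2 / 3.141593 = 51.3115 ≈ 51.31 cm

51.31 cm


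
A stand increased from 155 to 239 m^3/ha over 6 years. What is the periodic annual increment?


PAI = (V2 - V1) / period = (239 - 155) / 6 = 84 / 6 = 14.00 m^3/ha/yr

14.00 m^3/ha/yr


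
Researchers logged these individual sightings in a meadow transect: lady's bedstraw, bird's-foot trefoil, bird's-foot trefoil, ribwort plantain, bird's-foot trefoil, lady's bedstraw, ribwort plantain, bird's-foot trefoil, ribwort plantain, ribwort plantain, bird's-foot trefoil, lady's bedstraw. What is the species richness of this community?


Total individuals logged = 12
Distinct species (count of individuals): lady's bedstraw (3), bird's-foot trefoil (5), ribwort plantain (4)
Species richness = number of distinct species = 3

3


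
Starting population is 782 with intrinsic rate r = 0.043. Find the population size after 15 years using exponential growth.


r*t = 0.043 * 15 = 0.645
exp(0.645) = 1.90599
N = 782 * 1.90599 = 1490.48 ≈ 1490

1490


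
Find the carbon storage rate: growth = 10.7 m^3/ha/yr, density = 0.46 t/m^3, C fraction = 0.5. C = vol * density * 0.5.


C = 10.7 * 0.46 * 0.5 = 2.461 ≈ 2.46 t C/ha/yr

2.46 t C/ha/yr


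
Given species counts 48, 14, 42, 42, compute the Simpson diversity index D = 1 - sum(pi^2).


Total N = 48 + 14 + 42 + 42 = 146
Per-species terms:
  p = 48/146 = 0.328767; p^2 = 0.328767^2 = 0.108088
  p = 14/146 = 0.095890; p^2 = 0.095890^2 = 0.009195
  p = 42/146 = 0.287671; p^2 = 0.287671^2 = 0.082755
  p = 42/146 = 0.287671; p^2 = 0.287671^2 = 0.082755
sum(p^2) = 0.108088 + 0.009195 + 0.082755 + 0.082755 = 0.282793
D = 1 - 0.282793 = 0.717207 ≈ 0.7172

0.7172


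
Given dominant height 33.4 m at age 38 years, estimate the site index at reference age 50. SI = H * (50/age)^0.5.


50/38 = 1.31579
(1.31579)^0.5 = 1.14708
SI = 33.4 * 1.14708 = 38.3125 ≈ 38.3 m

38.3 m


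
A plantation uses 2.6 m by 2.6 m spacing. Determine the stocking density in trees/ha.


N = 10000 / 2.6^2 = 10000 / 6.76 = 1479.29 ≈ 1479 trees/ha

1479 trees/ha


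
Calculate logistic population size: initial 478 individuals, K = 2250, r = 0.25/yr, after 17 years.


(K - N0)/N0 = (2250 - 478)/478 = 1772/478 = 3.70711
r*t = 0.25 * 17 = 4.25; exp(-4.25) = 0.0142642
3.70711 * 0.0142642 = 0.0528790
1 + 0.0528790 = 1.05288
N = 2250 / 1.05288 = 2137.00 ≈ 2137

2137


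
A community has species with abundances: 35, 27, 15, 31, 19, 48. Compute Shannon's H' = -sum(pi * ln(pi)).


Total N = 35 + 27 + 15 + 31 + 19 + 48 = 175
Per-species terms:
  p = 35/175 = 0.200000; ln(p) = -1.609438; p*ln(p) = 0.200000 * (-1.609438) = -0.321888
  p = 27/175 = 0.154286; ln(p) = -1.868947; p*ln(p) = 0.154286 * (-1.868947) = -0.288352
  p = 15/175 = 0.085714; ln(p) = -2.456739; p*ln(p) = 0.085714 * (-2.456739) = -0.210577
  p = 31/175 = 0.177143; ln(p) = -1.730798; p*ln(p) = 0.177143 * (-1.730798) = -0.306599
  p = 19/175 = 0.108571; ln(p) = -2.220351; p*ln(p) = 0.108571 * (-2.220351) = -0.241066
  p = 48/175 = 0.274286; ln(p) = -1.293584; p*ln(p) = 0.274286 * (-1.293584) = -0.354812
sum(p*ln(p)) = (-0.321888) + (-0.288352) + (-0.210577) + (-0.306599) + (-0.241066) + (-0.354812) = -1.723294
H' = -(-1.723294) = 1.723294 ≈ 1.7233

1.7233


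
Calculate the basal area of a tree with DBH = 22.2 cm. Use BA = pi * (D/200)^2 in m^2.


D/200 = 22.2/200 = 0.111 m
(D/200)^2 = 0.111^2 = 0.012321
BA = 3.141593 * 0.012321 = 0.0387076 ≈ 0.0387 m^2

0.0387 m^2


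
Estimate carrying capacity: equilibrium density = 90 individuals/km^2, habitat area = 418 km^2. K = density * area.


K = 90 * 418 = 37620 individuals

37620 individuals


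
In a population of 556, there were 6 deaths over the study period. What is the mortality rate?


Mortality rate = 6 / 556 = 0.010791 ≈ 0.0108

0.0108


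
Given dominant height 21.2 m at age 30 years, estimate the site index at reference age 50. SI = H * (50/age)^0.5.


50/30 = 1.66667
(1.66667)^0.5 = 1.29100
SI = 21.2 * 1.29100 = 27.3692 ≈ 27.4 m

27.4 m


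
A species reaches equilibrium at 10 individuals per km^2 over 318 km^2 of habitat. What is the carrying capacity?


K = 10 * 318 = 3180 individuals

3180 individuals


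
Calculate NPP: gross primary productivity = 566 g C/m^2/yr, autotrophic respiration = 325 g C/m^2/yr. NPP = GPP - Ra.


NPP = GPP - Ra = 566 - 325 = 241 g C/m^2/yr

241 g C/m^2/yr


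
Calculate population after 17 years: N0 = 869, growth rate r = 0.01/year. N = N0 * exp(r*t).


r*t = 0.01 * 17 = 0.17
exp(0.17) = 1.18530
N = 869 * 1.18530 = 1030.03 ≈ 1030

1030


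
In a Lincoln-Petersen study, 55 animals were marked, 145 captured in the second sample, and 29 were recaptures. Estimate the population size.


N = M * C / R = 55 * 145 / 29 = 7975 / 29 = 275

275 individuals


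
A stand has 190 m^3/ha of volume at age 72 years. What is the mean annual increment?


MAI = 190 / 72 = 2.6389 ≈ 2.64 m^3/ha/yr

2.64 m^3/ha/yr


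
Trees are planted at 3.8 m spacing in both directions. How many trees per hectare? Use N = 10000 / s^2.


N = 10000 / 3.8^2 = 10000 / 14.44 = 692.521 ≈ 693 trees/ha

693 trees/ha


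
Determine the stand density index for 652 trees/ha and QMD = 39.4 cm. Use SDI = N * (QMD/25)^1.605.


QMD/25 = 39.4/25 = 1.576
(1.576)^1.605 = exp(1.605 * ln(1.576)) = exp(1.605 * 0.454890) = exp(0.730098) = 2.07528
SDI = 652 * 2.07528 = 1353.08 ≈ 1353

1353


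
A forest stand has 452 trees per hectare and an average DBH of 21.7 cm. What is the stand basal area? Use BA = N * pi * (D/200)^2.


(D/200)^2 = (21.7/200)^2 = 0.1085^2 = 0.01177225
Individual BA = 3.141593 * 0.01177225 = 0.0369836 m^2
Stand BA = 452 * 0.0369836 = 16.7166 ≈ 16.72 m^2/ha

16.72 m^2/ha


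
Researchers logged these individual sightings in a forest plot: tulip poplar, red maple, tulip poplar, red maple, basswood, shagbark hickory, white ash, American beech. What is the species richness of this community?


Total individuals logged = 8
Distinct species (count of individuals): tulip poplar (2), red maple (2), basswood (1), shagbark hickory (1), white ash (1), American beech (1)
Species richness = number of distinct species = 6

6


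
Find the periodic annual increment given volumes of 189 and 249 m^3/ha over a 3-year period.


PAI = (V2 - V1) / period = (249 - 189) / 3 = 60 / 3 = 20.00 m^3/ha/yr

20.00 m^3/ha/yr


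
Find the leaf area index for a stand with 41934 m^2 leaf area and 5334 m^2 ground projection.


LAI = 41934 / 5334 = 7.8616 ≈ 7.86

7.86


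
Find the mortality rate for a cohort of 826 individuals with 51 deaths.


Mortality rate = 51 / 826 = 0.061743 ≈ 0.0617

0.0617


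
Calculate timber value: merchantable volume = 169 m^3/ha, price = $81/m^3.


Value = 169 * 81 = $13689/ha

$13689/ha


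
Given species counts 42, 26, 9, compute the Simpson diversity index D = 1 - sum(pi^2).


Total N = 42 + 26 + 9 = 77
Per-species terms:
  p = 42/77 = 0.545455; p^2 = 0.545455^2 = 0.297521
  p = 26/77 = 0.337662; p^2 = 0.337662^2 = 0.114016
  p = 9/77 = 0.116883; p^2 = 0.116883^2 = 0.013662
sum(p^2) = 0.297521 + 0.114016 + 0.013662 = 0.425199
D = 1 - 0.425199 = 0.574801 ≈ 0.5748

0.5748


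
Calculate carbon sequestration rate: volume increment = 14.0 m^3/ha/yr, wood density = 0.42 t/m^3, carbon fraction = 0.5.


C = 14.0 * 0.42 * 0.5 = 2.94 t C/ha/yr

2.94 t C/ha/yr


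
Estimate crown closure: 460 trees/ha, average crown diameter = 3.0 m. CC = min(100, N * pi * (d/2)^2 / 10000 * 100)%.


(d/2)^2 = (3.0/2)^2 = 1.5^2 = 2.25
Crown area = 3.141593 * 2.25 = 7.06858 m^2
N * area / 10000 * 100 = 460 * 7.06858 / 10000 * 100 = 32.5155
CC = min(100, 32.5155) = 32.5155 ≈ 32.5%

32.5%


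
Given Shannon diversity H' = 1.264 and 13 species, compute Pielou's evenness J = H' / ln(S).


ln(13) = 2.56495
J = H' / ln(S) = 1.264 / 2.56495 = 0.492797 ≈ 0.4928

0.4928


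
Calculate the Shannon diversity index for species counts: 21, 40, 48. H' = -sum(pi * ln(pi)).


Total N = 21 + 40 + 48 = 109
Per-species terms:
  p = 21/109 = 0.192661; ln(p) = -1.646823; p*ln(p) = 0.192661 * (-1.646823) = -0.317279
  p = 40/109 = 0.366972; ln(p) = -1.002470; p*ln(p) = 0.366972 * (-1.002470) = -0.367878
  p = 48/109 = 0.440367; ln(p) = -0.820147; p*ln(p) = 0.440367 * (-0.820147) = -0.361166
sum(p*ln(p)) = (-0.317279) + (-0.367878) + (-0.361166) = -1.046323
H' = -(-1.046323) = 1.046323 ≈ 1.0463

1.0463


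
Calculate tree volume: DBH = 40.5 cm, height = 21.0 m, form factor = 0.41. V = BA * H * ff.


(D/200)^2 = (40.5/200)^2 = 0.2025^2 = 0.04100625
BA = 3.141593 * 0.04100625 = 0.128825 m^2
V = 0.128825 * 21.0 * 0.41 = 1.10918 ≈ 1.109 m^3

1.109 m^3


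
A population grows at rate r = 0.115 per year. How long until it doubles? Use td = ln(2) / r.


td = ln(2) / 0.115 = 0.693147 / 0.115 = 6.02737 ≈ 6.0 years

6.0 years


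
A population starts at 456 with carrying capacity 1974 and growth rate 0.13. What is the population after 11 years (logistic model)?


(K - N0)/N0 = (1974 - 456)/456 = 1518/456 = 3.32895
r*t = 0.13 * 11 = 1.43; exp(-1.43) = 0.239309
3.32895 * 0.239309 = 0.796648
1 + 0.796648 = 1.79665
N = 1974 / 1.79665 = 1098.71 ≈ 1099

1099


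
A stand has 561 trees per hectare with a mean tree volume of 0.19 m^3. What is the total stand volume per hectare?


V_stand = 561 * 0.19 = 106.59 ≈ 106.6 m^3/ha

106.6 m^3/ha


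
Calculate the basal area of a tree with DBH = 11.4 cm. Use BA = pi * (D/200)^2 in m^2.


D/200 = 11.4/200 = 0.057 m
(D/200)^2 = 0.057^2 = 0.003249
BA = 3.141593 * 0.003249 = 0.0102070 ≈ 0.0102 m^2

0.0102 m^2


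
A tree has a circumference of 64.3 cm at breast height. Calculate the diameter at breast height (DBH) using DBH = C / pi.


DBH = C / pi = 64.3 / 3.141593 = 20.4673 ≈ 20.47 cm

20.47 cm


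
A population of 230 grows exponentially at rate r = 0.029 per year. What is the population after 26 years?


r*t = 0.029 * 26 = 0.754
exp(0.754) = 2.12548
N = 230 * 2.12548 = 488.860 ≈ 489

489


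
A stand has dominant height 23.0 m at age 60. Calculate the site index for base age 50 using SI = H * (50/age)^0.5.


50/60 = 0.833333
(0.833333)^0.5 = 0.912871
SI = 23.0 * 0.912871 = 20.9960 ≈ 21.0 m

21.0 m


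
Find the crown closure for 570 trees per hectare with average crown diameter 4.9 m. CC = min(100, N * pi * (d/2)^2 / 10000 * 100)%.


(d/2)^2 = (4.9/2)^2 = 2.45^2 = 6.0025
Crown area = 3.141593 * 6.0025 = 18.8574 m^2
N * area / 10000 * 100 = 570 * 18.8574 / 10000 * 100 = 107.487
CC = min(100, 107.487) = 100%

100%


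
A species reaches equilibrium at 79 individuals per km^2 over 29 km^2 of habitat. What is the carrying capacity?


K = 79 * 29 = 2291 individuals

2291 individuals


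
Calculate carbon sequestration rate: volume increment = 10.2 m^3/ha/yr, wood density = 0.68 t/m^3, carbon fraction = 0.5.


C = 10.2 * 0.68 * 0.5 = 3.468 ≈ 3.47 t C/ha/yr

3.47 t C/ha/yr


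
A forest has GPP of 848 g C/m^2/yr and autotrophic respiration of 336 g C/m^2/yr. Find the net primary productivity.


NPP = GPP - Ra = 848 - 336 = 512 g C/m^2/yr

512 g C/m^2/yr


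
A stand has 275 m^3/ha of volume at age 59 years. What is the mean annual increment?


MAI = 275 / 59 = 4.6610 ≈ 4.66 m^3/ha/yr

4.66 m^3/ha/yr


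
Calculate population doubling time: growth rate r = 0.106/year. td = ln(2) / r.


td = ln(2) / 0.106 = 0.693147 / 0.106 = 6.53912 ≈ 6.5 years

6.5 years


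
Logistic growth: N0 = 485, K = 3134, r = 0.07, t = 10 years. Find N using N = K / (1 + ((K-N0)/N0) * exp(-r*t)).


(K - N0)/N0 = (3134 - 485)/485 = 2649/485 = 5.46186
r*t = 0.07 * 10 = 0.7; exp(-0.7) = 0.496585
5.46186 * 0.496585 = 2.71228
1 + 2.71228 = 3.71228
N = 3134 / 3.71228 = 844.225 ≈ 844

844


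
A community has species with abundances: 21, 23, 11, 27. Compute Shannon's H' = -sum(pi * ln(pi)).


Total N = 21 + 23 + 11 + 27 = 82
Per-species terms:
  p = 21/82 = 0.256098; ln(p) = -1.362195; p*ln(p) = 0.256098 * (-1.362195) = -0.348855
  p = 23/82 = 0.280488; ln(p) = -1.271224; p*ln(p) = 0.280488 * (-1.271224) = -0.356563
  p = 11/82 = 0.134146; ln(p) = -2.008827; p*ln(p) = 0.134146 * (-2.008827) = -0.269476
  p = 27/82 = 0.329268; ln(p) = -1.110883; p*ln(p) = 0.329268 * (-1.110883) = -0.365778
sum(p*ln(p)) = (-0.348855) + (-0.356563) + (-0.269476) + (-0.365778) = -1.340672
H' = -(-1.340672) = 1.340672 ≈ 1.3407

1.3407


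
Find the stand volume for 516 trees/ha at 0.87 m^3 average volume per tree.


V_stand = 516 * 0.87 = 448.92 ≈ 448.9 m^3/ha

448.9 m^3/ha


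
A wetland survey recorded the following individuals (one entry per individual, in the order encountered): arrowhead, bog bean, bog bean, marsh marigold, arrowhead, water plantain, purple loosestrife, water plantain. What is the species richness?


Total individuals logged = 8
Distinct species (count of individuals): arrowhead (2), bog bean (2), marsh marigold (1), water plantain (2), purple loosestrife (1)
Species richness = number of distinct species = 5

5


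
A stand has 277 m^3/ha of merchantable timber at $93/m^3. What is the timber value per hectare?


Value = 277 * 93 = $25761/ha

$25761/ha


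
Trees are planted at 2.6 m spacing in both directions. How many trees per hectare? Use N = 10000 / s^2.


N = 10000 / 2.6^2 = 10000 / 6.76 = 1479.29 ≈ 1479 trees/ha

1479 trees/ha


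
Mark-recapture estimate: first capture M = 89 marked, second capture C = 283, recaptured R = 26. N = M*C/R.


N = M * C / R = 89 * 283 / 26 = 25187 / 26 = 968.73 ≈ 969

969 individuals


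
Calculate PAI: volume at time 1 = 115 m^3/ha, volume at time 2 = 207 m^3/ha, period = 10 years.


PAI = (V2 - V1) / period = (207 - 115) / 10 = 92 / 10 = 9.20 m^3/ha/yr

9.20 m^3/ha/yr


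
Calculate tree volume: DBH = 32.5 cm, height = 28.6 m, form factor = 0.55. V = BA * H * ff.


(D/200)^2 = (32.5/200)^2 = 0.1625^2 = 0.02640625
BA = 3.141593 * 0.02640625 = 0.0829577 m^2
V = 0.0829577 * 28.6 * 0.55 = 1.30492 ≈ 1.305 m^3

1.305 m^3


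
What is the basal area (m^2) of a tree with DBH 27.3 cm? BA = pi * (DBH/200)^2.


D/200 = 27.3/200 = 0.1365 m
(D/200)^2 = 0.1365^2 = 0.01863225
BA = 3.141593 * 0.01863225 = 0.0585349 ≈ 0.0585 m^2

0.0585 m^2


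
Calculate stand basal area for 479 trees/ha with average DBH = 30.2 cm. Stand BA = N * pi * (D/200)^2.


(D/200)^2 = (30.2/200)^2 = 0.151^2 = 0.022801
Individual BA = 3.141593 * 0.022801 = 0.0716315 m^2
Stand BA = 479 * 0.0716315 = 34.3115 ≈ 34.31 m^2/ha

34.31 m^2/ha


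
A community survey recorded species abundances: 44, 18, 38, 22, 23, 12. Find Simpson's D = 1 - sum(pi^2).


Total N = 44 + 18 + 38 + 22 + 23 + 12 = 157
Per-species terms:
  p = 44/157 = 0.280255; p^2 = 0.280255^2 = 0.078543
  p = 18/157 = 0.114650; p^2 = 0.114650^2 = 0.013145
  p = 38/157 = 0.242038; p^2 = 0.242038^2 = 0.058582
  p = 22/157 = 0.140127; p^2 = 0.140127^2 = 0.019636
  p = 23/157 = 0.146497; p^2 = 0.146497^2 = 0.021461
  p = 12/157 = 0.076433; p^2 = 0.076433^2 = 0.005842
sum(p^2) = 0.078543 + 0.013145 + 0.058582 + 0.019636 + 0.021461 + 0.005842 = 0.197209
D = 1 - 0.197209 = 0.802791 ≈ 0.8028

0.8028


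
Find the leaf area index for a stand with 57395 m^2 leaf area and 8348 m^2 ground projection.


LAI = 57395 / 8348 = 6.8753 ≈ 6.88

6.88


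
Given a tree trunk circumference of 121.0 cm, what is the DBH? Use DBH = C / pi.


DBH = C / pi = 121.0 / 3.141593 = 38.5155 ≈ 38.52 cm

38.52 cm


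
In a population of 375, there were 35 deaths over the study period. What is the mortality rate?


Mortality rate = 35 / 375 = 0.093333 ≈ 0.0933

0.0933


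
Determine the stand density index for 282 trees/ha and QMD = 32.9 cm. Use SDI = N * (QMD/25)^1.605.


QMD/25 = 32.9/25 = 1.316
(1.316)^1.605 = exp(1.605 * ln(1.316)) = exp(1.605 * 0.274597) = exp(0.440728) = 1.55384
SDI = 282 * 1.55384 = 438.183 ≈ 438

438


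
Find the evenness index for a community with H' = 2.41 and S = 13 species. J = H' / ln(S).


ln(13) = 2.56495
J = H' / ln(S) = 2.41 / 2.56495 = 0.939589 ≈ 0.9396

0.9396


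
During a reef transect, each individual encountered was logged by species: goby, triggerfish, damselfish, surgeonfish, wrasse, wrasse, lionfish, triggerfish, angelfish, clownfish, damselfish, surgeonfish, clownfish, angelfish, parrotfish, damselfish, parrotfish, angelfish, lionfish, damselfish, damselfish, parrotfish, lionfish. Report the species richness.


Total individuals logged = 23
Distinct species (count of individuals): goby (1), triggerfish (2), damselfish (5), surgeonfish (2), wrasse (2), lionfish (3), angelfish (3), clownfish (2), parrotfish (3)
Species richness = number of distinct species = 9

9


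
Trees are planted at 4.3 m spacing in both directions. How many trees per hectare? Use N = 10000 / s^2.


N = 10000 / 4.3^2 = 10000 / 18.49 = 540.833 ≈ 541 trees/ha

541 trees/ha


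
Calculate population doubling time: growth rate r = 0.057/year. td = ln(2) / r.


td = ln(2) / 0.057 = 0.693147 / 0.057 = 12.1605 ≈ 12.2 years

12.2 years


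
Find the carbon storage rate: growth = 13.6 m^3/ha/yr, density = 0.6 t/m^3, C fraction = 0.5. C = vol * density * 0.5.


C = 13.6 * 0.6 * 0.5 = 4.08 t C/ha/yr

4.08 t C/ha/yr


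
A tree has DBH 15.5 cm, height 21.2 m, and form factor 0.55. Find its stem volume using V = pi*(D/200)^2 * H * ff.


(D/200)^2 = (15.5/200)^2 = 0.0775^2 = 0.00600625
BA = 3.141593 * 0.00600625 = 0.0188692 m^2
V = 0.0188692 * 21.2 * 0.55 = 0.220015 ≈ 0.220 m^3

0.220 m^3


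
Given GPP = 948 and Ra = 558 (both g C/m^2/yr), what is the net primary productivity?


NPP = GPP - Ra = 948 - 558 = 390 g C/m^2/yr

390 g C/m^2/yr


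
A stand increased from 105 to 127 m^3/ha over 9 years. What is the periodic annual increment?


PAI = (V2 - V1) / period = (127 - 105) / 9 = 22 / 9 = 2.4444 ≈ 2.44 m^3/ha/yr

2.44 m^3/ha/yr


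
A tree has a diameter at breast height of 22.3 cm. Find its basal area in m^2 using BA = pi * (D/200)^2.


D/200 = 22.3/200 = 0.1115 m
(D/200)^2 = 0.1115^2 = 0.01243225
BA = 3.141593 * 0.01243225 = 0.0390571 ≈ 0.0391 m^2

0.0391 m^2


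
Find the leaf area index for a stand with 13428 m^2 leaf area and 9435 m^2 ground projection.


LAI = 13428 / 9435 = 1.4232 ≈ 1.42

1.42


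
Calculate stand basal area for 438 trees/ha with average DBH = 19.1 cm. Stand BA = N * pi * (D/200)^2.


(D/200)^2 = (19.1/200)^2 = 0.0955^2 = 0.00912025
Individual BA = 3.141593 * 0.00912025 = 0.0286521 m^2
Stand BA = 438 * 0.0286521 = 12.5496 ≈ 12.55 m^2/ha

12.55 m^2/ha


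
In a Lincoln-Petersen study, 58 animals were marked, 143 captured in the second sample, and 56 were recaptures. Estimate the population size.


N = M * C / R = 58 * 143 / 56 = 8294 / 56 = 148.11 ≈ 148

148 individuals


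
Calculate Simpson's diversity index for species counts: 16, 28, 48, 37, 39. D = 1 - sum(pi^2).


Total N = 16 + 28 + 48 + 37 + 39 = 168
Per-species terms:
  p = 16/168 = 0.095238; p^2 = 0.095238^2 = 0.009070
  p = 28/168 = 0.166667; p^2 = 0.166667^2 = 0.027778
  p = 48/168 = 0.285714; p^2 = 0.285714^2 = 0.081632
  p = 37/168 = 0.220238; p^2 = 0.220238^2 = 0.048505
  p = 39/168 = 0.232143; p^2 = 0.232143^2 = 0.053890
sum(p^2) = 0.009070 + 0.027778 + 0.081632 + 0.048505 + 0.053890 = 0.220875
D = 1 - 0.220875 = 0.779125 ≈ 0.7791

0.7791
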